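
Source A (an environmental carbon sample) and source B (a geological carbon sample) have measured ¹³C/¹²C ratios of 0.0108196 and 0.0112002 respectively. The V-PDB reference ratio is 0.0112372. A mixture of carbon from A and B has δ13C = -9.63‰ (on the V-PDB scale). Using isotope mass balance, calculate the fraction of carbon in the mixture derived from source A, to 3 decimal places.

0.187

δ_A = (0.0108196/0.0112372 − 1)×1000 = (0.962838 − 1)×1000 = -37.162‰
δ_B = (0.0112002/0.0112372 − 1)×1000 = (0.996707 − 1)×1000 = -3.293‰
f_A = (δ_mix − δ_B)/(δ_A − δ_B) = (-9.63 − (-3.293))/(-37.162 − (-3.293))
f_A = -6.337 / -33.870 = 0.1871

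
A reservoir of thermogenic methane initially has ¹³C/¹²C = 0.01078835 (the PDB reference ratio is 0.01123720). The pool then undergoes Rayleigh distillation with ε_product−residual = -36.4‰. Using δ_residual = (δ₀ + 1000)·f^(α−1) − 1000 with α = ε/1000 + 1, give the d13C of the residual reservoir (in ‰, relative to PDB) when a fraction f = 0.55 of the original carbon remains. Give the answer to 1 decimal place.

-18.8‰

δ₀ = (0.01078835/0.01123720 − 1)×1000 = (0.960057 − 1)×1000 = -39.943‰
α − 1 = ε/1000 = -0.0364
f^(α−1) = 0.55^(-0.0364) = 1.022000
δ_res = (-39.943 + 1000) × 1.022000 − 1000 = 981.178 − 1000 = -18.82‰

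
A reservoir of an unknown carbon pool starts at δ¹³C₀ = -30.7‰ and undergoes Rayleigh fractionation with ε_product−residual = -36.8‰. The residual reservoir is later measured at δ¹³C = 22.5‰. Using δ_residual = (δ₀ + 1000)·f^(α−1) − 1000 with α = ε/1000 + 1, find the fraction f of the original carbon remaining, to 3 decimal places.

α − 1 = ε/1000 = -0.0368
(δ_res + 1000)/(δ₀ + 1000) = (22.5 + 1000)/(-30.7 + 1000) = 1022.5/969.3 = 1.054885
f = 1.054885^(1/-0.0368) = exp(ln(1.054885)/-0.0368) = exp(0.05343/-0.0368)
f = exp(-1.4519) = 0.2341

0.234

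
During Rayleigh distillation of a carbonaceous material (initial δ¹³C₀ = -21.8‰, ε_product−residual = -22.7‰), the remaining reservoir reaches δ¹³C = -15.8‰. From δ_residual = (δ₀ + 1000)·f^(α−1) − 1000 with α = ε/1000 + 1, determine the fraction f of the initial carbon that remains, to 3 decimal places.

α − 1 = ε/1000 = -0.0227
(δ_res + 1000)/(δ₀ + 1000) = (-15.8 + 1000)/(-21.8 + 1000) = 984.2/978.2 = 1.006134
f = 1.006134^(1/-0.0227) = exp(ln(1.006134)/-0.0227) = exp(0.00611/-0.0227)
f = exp(-0.2694) = 0.7639

0.764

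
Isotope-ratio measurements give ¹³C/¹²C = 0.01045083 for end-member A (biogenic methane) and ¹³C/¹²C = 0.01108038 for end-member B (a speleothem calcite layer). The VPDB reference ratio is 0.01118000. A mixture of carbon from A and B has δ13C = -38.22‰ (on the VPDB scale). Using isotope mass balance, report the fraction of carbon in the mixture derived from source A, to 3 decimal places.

δ_A = (0.01045083/0.01118000 − 1)×1000 = (0.934779 − 1)×1000 = -65.221‰
δ_B = (0.01108038/0.01118000 − 1)×1000 = (0.991089 − 1)×1000 = -8.911‰
f_A = (δ_mix − δ_B)/(δ_A − δ_B) = (-38.22 − (-8.911))/(-65.221 − (-8.911))
f_A = -29.309 / -56.310 = 0.5205

0.520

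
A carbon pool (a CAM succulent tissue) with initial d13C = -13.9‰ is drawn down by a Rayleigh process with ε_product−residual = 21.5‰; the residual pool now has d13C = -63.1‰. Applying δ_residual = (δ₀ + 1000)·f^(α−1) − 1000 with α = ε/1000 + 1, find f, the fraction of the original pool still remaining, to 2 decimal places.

α − 1 = ε/1000 = 0.0215
(δ_res + 1000)/(δ₀ + 1000) = (-63.1 + 1000)/(-13.9 + 1000) = 936.9/986.1 = 0.950106
f = 0.950106^(1/0.0215) = exp(ln(0.950106)/0.0215) = exp(-0.05118/0.0215)
f = exp(-2.3805) = 0.0925

0.09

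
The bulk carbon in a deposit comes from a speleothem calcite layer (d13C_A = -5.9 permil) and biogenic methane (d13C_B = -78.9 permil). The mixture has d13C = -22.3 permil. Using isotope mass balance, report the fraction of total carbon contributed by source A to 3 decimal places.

0.775

δ_mix = f_A·δ_A + (1 − f_A)·δ_B  ⇒  f_A = (δ_mix − δ_B)/(δ_A − δ_B)
f_A = (-22.3 − (-78.9)) / (-5.9 − (-78.9))
f_A = 56.6 / 73.0 = 0.7753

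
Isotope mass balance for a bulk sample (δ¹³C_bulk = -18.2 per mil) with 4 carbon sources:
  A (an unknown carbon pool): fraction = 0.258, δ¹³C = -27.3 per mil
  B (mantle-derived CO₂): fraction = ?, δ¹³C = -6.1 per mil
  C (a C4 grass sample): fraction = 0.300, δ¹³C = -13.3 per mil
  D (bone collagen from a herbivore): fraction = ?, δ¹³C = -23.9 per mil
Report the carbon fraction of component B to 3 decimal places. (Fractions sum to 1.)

0.191

Let f_B and f_D be the unknown fractions; fractions sum to 1 so f_B + f_D = 0.442.
Mass balance: Σ fᵢ·δᵢ = δ_bulk ⇒ f_B·(-6.1) + f_D·(-23.9) = -18.2 − (-11.033) = -7.167
Substitute f_D = 0.442 − f_B:
f_B·(-6.1 − -23.9) = -7.167 − 0.442×(-23.9) = 3.397
f_B = 3.397 / 17.8 = 0.1909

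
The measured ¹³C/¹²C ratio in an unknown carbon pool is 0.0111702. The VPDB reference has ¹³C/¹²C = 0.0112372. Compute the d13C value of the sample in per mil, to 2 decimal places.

d13C = (R_sample / R_standard − 1) × 1000
R_sample / R_standard = 0.0111702 / 0.0112372 = 0.994038
d13C = (0.994038 − 1) × 1000 = -5.962 per mil

-5.96 per mil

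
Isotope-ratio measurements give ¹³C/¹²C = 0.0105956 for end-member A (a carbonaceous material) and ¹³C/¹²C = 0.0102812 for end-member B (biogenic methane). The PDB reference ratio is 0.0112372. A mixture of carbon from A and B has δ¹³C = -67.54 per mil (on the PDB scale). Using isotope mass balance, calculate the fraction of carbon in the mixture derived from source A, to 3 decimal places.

δ_A = (0.0105956/0.0112372 − 1)×1000 = (0.942904 − 1)×1000 = -57.096 per mil
δ_B = (0.0102812/0.0112372 − 1)×1000 = (0.914925 − 1)×1000 = -85.075 per mil
f_A = (δ_mix − δ_B)/(δ_A − δ_B) = (-67.54 − (-85.075))/(-57.096 − (-85.075))
f_A = 17.535 / 27.978 = 0.6267

0.627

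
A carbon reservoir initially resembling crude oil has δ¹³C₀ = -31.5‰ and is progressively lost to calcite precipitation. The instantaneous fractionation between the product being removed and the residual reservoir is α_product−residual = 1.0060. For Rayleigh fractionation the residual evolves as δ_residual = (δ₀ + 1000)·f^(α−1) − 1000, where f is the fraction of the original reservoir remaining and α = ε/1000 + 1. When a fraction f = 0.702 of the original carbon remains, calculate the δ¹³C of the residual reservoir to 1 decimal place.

-33.6‰

Rayleigh residual: δ_res = (δ₀ + 1000)·f^(α−1) − 1000
α − 1 = 0.00600
f^(α−1) = 0.702^(0.00600) = 0.997879
δ_res = (-31.5 + 1000) × 0.997879 − 1000 = 966.446 − 1000 = -33.55‰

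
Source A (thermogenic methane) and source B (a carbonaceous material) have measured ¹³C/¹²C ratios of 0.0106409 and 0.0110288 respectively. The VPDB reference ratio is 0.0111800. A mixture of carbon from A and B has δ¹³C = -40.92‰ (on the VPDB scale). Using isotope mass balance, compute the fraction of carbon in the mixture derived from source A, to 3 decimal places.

0.790

δ_A = (0.0106409/0.0111800 − 1)×1000 = (0.951780 − 1)×1000 = -48.220‰
δ_B = (0.0110288/0.0111800 − 1)×1000 = (0.986476 − 1)×1000 = -13.524‰
f_A = (δ_mix − δ_B)/(δ_A − δ_B) = (-40.92 − (-13.524))/(-48.220 − (-13.524))
f_A = -27.396 / -34.696 = 0.7896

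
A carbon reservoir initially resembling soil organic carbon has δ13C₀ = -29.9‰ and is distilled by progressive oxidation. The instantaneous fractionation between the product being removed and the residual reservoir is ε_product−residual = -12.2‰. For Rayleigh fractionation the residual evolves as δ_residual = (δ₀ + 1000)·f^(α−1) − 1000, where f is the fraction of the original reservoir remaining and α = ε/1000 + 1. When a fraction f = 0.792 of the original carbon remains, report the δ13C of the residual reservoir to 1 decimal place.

-27.1‰

Rayleigh residual: δ_res = (δ₀ + 1000)·f^(α−1) − 1000
α = ε/1000 + 1 = 0.98780, so α − 1 = -0.01220
f^(α−1) = 0.792^(-0.01220) = 1.002849
δ_res = (-29.9 + 1000) × 1.002849 − 1000 = 972.864 − 1000 = -27.14‰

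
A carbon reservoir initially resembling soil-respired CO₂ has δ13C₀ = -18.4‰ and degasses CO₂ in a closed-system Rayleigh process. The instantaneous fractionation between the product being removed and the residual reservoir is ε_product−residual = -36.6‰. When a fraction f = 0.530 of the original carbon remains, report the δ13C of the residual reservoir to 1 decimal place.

Rayleigh residual: δ_res = (δ₀ + 1000)·f^(α−1) − 1000
α = ε/1000 + 1 = 0.96340, so α − 1 = -0.03660
f^(α−1) = 0.530^(-0.03660) = 1.023509
δ_res = (-18.4 + 1000) × 1.023509 − 1000 = 1004.676 − 1000 = 4.68‰

4.7‰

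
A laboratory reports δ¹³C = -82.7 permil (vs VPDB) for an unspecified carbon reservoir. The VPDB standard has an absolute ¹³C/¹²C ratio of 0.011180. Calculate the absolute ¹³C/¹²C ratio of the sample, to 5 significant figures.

0.010255

R_sample = R_standard × (δ¹³C/1000 + 1)
R_sample = 0.011180 × (-82.7/1000 + 1) = 0.011180 × 0.917300
R_sample = 0.0102554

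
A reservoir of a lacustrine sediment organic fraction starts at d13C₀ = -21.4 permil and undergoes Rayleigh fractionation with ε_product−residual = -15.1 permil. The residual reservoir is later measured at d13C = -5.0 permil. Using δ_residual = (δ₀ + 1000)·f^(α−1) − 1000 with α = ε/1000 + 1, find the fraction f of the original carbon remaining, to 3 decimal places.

0.333

α − 1 = ε/1000 = -0.0151
(δ_res + 1000)/(δ₀ + 1000) = (-5.0 + 1000)/(-21.4 + 1000) = 995.0/978.6 = 1.016759
f = 1.016759^(1/-0.0151) = exp(ln(1.016759)/-0.0151) = exp(0.01662/-0.0151)
f = exp(-1.1006) = 0.3327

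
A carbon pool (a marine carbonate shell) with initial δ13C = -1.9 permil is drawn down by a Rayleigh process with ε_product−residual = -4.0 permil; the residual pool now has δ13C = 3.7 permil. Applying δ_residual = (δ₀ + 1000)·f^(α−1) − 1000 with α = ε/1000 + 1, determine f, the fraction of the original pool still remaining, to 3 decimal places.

α − 1 = ε/1000 = -0.0040
(δ_res + 1000)/(δ₀ + 1000) = (3.7 + 1000)/(-1.9 + 1000) = 1003.7/998.1 = 1.005611
f = 1.005611^(1/-0.0040) = exp(ln(1.005611)/-0.0040) = exp(0.00559/-0.0040)
f = exp(-1.3987) = 0.2469

0.247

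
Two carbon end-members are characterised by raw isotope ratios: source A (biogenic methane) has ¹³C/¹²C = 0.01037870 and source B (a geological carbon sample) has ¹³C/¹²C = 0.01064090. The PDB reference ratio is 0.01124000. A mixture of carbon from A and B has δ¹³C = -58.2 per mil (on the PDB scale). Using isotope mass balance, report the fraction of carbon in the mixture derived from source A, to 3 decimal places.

δ_A = (0.01037870/0.01124000 − 1)×1000 = (0.923372 − 1)×1000 = -76.628 per mil
δ_B = (0.01064090/0.01124000 − 1)×1000 = (0.946699 − 1)×1000 = -53.301 per mil
f_A = (δ_mix − δ_B)/(δ_A − δ_B) = (-58.2 − (-53.301))/(-76.628 − (-53.301))
f_A = -4.899 / -23.327 = 0.2100

0.210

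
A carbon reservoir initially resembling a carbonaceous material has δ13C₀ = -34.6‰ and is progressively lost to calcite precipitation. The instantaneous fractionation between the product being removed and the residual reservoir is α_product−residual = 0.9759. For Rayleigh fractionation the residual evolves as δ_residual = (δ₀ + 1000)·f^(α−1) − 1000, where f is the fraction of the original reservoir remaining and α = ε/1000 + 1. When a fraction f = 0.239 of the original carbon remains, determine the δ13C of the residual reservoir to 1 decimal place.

Rayleigh residual: δ_res = (δ₀ + 1000)·f^(α−1) − 1000
α − 1 = -0.02410
f^(α−1) = 0.239^(-0.02410) = 1.035096
δ_res = (-34.6 + 1000) × 1.035096 − 1000 = 999.282 − 1000 = -0.72‰

-0.7‰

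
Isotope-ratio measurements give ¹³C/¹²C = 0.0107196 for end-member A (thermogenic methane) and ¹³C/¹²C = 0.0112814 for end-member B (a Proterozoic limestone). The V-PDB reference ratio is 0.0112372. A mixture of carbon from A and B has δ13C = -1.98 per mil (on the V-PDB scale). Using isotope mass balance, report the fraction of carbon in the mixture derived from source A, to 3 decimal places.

δ_A = (0.0107196/0.0112372 − 1)×1000 = (0.953939 − 1)×1000 = -46.061 per mil
δ_B = (0.0112814/0.0112372 − 1)×1000 = (1.003933 − 1)×1000 = 3.933 per mil
f_A = (δ_mix − δ_B)/(δ_A − δ_B) = (-1.98 − (3.933))/(-46.061 − (3.933))
f_A = -5.913 / -49.995 = 0.1183

0.118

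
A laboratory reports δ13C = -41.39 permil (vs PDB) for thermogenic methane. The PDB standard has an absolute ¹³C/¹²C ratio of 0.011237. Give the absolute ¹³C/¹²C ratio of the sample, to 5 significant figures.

R_sample = R_standard × (δ13C/1000 + 1)
R_sample = 0.011237 × (-41.39/1000 + 1) = 0.011237 × 0.958610
R_sample = 0.0107719

0.010772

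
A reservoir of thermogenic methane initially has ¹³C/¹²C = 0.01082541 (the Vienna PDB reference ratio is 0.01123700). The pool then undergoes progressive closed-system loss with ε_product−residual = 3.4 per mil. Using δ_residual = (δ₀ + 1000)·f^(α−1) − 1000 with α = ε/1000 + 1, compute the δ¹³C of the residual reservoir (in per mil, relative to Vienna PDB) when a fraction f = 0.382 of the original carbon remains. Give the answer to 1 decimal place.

δ₀ = (0.01082541/0.01123700 − 1)×1000 = (0.963372 − 1)×1000 = -36.628 per mil
α − 1 = ε/1000 = 0.0034
f^(α−1) = 0.382^(0.0034) = 0.996733
δ_res = (-36.628 + 1000) × 0.996733 − 1000 = 960.225 − 1000 = -39.78 per mil

-39.8 per mil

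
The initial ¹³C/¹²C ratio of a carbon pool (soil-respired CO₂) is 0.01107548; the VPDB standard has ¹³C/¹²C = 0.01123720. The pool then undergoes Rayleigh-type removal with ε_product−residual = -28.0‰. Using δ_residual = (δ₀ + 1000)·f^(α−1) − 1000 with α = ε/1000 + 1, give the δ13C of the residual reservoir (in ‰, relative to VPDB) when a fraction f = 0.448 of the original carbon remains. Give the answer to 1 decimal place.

8.0‰

δ₀ = (0.01107548/0.01123720 − 1)×1000 = (0.985609 − 1)×1000 = -14.391‰
α − 1 = ε/1000 = -0.0280
f^(α−1) = 0.448^(-0.0280) = 1.022738
δ_res = (-14.391 + 1000) × 1.022738 − 1000 = 1008.019 − 1000 = 8.02‰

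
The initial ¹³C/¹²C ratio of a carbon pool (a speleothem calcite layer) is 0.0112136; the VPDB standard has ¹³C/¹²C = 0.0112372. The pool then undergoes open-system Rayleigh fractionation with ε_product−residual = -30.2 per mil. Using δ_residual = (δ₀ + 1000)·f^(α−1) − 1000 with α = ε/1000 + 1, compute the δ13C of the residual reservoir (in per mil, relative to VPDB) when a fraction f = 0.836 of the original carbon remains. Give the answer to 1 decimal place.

δ₀ = (0.0112136/0.0112372 − 1)×1000 = (0.997900 − 1)×1000 = -2.100 per mil
α − 1 = ε/1000 = -0.0302
f^(α−1) = 0.836^(-0.0302) = 1.005424
δ_res = (-2.100 + 1000) × 1.005424 − 1000 = 1003.313 − 1000 = 3.31 per mil

3.3 per mil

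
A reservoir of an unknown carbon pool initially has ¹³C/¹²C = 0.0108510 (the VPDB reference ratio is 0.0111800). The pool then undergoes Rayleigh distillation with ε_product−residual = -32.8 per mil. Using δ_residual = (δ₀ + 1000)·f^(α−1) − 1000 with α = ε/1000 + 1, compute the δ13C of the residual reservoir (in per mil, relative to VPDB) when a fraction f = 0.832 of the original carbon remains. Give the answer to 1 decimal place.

δ₀ = (0.0108510/0.0111800 − 1)×1000 = (0.970572 − 1)×1000 = -29.428 per mil
α − 1 = ε/1000 = -0.0328
f^(α−1) = 0.832^(-0.0328) = 1.006051
δ_res = (-29.428 + 1000) × 1.006051 − 1000 = 976.445 − 1000 = -23.55 per mil

-23.6 per mil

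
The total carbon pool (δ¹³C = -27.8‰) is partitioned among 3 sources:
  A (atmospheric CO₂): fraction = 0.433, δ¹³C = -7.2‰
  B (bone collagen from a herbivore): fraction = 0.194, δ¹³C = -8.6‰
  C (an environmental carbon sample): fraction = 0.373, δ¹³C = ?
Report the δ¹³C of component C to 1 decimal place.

Isotope mass balance: δ_bulk = Σ fᵢ·δᵢ.
-27.8 = 0.433×(-7.2) + 0.194×(-8.6) + 0.373×δ_C
0.373·δ_C = -27.8 − (-4.786) = -23.014
δ_C = -23.014 / 0.373 = -61.70‰

-61.7‰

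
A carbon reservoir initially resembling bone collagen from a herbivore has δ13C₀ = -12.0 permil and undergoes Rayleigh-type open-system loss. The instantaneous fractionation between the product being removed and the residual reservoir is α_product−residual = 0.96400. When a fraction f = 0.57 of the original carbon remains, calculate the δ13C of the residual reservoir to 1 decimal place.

8.2 permil

Rayleigh residual: δ_res = (δ₀ + 1000)·f^(α−1) − 1000
α − 1 = -0.03600
f^(α−1) = 0.57^(-0.03600) = 1.020442
δ_res = (-12.0 + 1000) × 1.020442 − 1000 = 1008.197 − 1000 = 8.20 permil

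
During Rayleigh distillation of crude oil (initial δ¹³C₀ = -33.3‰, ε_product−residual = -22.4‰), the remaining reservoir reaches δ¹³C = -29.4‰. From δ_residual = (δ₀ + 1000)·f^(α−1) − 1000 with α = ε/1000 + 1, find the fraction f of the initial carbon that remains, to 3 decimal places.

0.835

α − 1 = ε/1000 = -0.0224
(δ_res + 1000)/(δ₀ + 1000) = (-29.4 + 1000)/(-33.3 + 1000) = 970.6/966.7 = 1.004034
f = 1.004034^(1/-0.0224) = exp(ln(1.004034)/-0.0224) = exp(0.00403/-0.0224)
f = exp(-0.1797) = 0.8355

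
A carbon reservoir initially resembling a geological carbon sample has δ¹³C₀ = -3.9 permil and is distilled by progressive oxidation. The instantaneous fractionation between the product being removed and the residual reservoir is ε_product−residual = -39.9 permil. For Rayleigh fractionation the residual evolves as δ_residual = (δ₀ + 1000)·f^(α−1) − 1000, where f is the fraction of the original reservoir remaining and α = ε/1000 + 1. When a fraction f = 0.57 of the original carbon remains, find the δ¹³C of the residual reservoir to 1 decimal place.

18.7 permil

Rayleigh residual: δ_res = (δ₀ + 1000)·f^(α−1) − 1000
α = ε/1000 + 1 = 0.96010, so α − 1 = -0.03990
f^(α−1) = 0.57^(-0.03990) = 1.022682
δ_res = (-3.9 + 1000) × 1.022682 − 1000 = 1018.693 − 1000 = 18.69 permil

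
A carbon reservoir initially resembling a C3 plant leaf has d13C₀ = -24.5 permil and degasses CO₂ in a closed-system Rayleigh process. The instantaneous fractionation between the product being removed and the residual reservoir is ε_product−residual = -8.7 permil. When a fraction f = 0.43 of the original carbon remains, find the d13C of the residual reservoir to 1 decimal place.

-17.3 permil

Rayleigh residual: δ_res = (δ₀ + 1000)·f^(α−1) − 1000
α = ε/1000 + 1 = 0.99130, so α − 1 = -0.00870
f^(α−1) = 0.43^(-0.00870) = 1.007370
δ_res = (-24.5 + 1000) × 1.007370 − 1000 = 982.689 − 1000 = -17.31 permil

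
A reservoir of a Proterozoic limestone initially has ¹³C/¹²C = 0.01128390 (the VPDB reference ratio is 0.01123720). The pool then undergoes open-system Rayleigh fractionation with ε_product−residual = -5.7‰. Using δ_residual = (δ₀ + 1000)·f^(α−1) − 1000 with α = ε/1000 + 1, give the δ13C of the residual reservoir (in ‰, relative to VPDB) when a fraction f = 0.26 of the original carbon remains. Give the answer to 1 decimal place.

δ₀ = (0.01128390/0.01123720 − 1)×1000 = (1.004156 − 1)×1000 = 4.156‰
α − 1 = ε/1000 = -0.0057
f^(α−1) = 0.26^(-0.0057) = 1.007708
δ_res = (4.156 + 1000) × 1.007708 − 1000 = 1011.896 − 1000 = 11.90‰

11.9‰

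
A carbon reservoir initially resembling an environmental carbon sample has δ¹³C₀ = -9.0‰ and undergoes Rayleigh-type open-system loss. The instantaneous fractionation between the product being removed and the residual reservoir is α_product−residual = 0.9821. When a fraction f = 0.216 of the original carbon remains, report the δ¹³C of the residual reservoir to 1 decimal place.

Rayleigh residual: δ_res = (δ₀ + 1000)·f^(α−1) − 1000
α − 1 = -0.01790
f^(α−1) = 0.216^(-0.01790) = 1.027811
δ_res = (-9.0 + 1000) × 1.027811 − 1000 = 1018.561 − 1000 = 18.56‰

18.6‰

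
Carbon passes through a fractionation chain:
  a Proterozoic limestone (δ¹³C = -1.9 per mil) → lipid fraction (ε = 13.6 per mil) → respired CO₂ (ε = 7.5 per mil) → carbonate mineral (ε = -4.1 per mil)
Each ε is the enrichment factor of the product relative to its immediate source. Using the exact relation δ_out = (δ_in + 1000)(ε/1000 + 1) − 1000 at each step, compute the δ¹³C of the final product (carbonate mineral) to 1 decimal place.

step 1: δ = (-1.90 + 1000)·(13.6/1000 + 1) − 1000 = 11.67 per mil
step 2: δ = (11.67 + 1000)·(7.5/1000 + 1) − 1000 = 19.26 per mil
step 3: δ = (19.26 + 1000)·(-4.1/1000 + 1) − 1000 = 15.08 per mil

15.1 per mil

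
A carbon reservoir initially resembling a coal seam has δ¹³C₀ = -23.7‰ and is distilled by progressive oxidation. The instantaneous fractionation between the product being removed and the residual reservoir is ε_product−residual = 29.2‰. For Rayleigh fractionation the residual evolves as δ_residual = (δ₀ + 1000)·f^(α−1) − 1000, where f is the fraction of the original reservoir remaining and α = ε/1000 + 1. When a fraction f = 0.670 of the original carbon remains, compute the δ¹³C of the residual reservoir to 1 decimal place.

Rayleigh residual: δ_res = (δ₀ + 1000)·f^(α−1) − 1000
α = ε/1000 + 1 = 1.02920, so α − 1 = 0.02920
f^(α−1) = 0.670^(0.02920) = 0.988374
δ_res = (-23.7 + 1000) × 0.988374 − 1000 = 964.950 − 1000 = -35.05‰

-35.1‰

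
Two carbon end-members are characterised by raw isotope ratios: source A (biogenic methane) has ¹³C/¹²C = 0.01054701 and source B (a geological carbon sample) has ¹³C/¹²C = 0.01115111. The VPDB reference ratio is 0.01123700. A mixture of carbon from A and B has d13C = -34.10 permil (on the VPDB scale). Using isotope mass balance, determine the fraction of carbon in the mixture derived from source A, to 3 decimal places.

δ_A = (0.01054701/0.01123700 − 1)×1000 = (0.938597 − 1)×1000 = -61.403 permil
δ_B = (0.01115111/0.01123700 − 1)×1000 = (0.992357 − 1)×1000 = -7.643 permil
f_A = (δ_mix − δ_B)/(δ_A − δ_B) = (-34.10 − (-7.643))/(-61.403 − (-7.643))
f_A = -26.457 / -53.760 = 0.4921

0.492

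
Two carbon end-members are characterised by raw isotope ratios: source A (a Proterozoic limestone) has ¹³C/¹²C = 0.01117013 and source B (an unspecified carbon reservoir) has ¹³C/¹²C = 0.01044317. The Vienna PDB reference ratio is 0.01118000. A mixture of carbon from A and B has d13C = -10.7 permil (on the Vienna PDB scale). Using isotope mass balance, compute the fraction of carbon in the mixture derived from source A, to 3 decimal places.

0.849

δ_A = (0.01117013/0.01118000 − 1)×1000 = (0.999117 − 1)×1000 = -0.883 permil
δ_B = (0.01044317/0.01118000 − 1)×1000 = (0.934094 − 1)×1000 = -65.906 permil
f_A = (δ_mix − δ_B)/(δ_A − δ_B) = (-10.7 − (-65.906))/(-0.883 − (-65.906))
f_A = 55.206 / 65.023 = 0.8490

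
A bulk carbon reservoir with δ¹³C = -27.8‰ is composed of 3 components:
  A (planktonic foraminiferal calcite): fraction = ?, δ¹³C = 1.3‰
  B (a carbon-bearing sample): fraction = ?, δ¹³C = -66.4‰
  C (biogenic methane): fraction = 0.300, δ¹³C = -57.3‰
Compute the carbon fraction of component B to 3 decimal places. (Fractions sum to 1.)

0.170

Let f_B and f_A be the unknown fractions; fractions sum to 1 so f_B + f_A = 0.700.
Mass balance: Σ fᵢ·δᵢ = δ_bulk ⇒ f_B·(-66.4) + f_A·(1.3) = -27.8 − (-17.190) = -10.610
Substitute f_A = 0.700 − f_B:
f_B·(-66.4 − 1.3) = -10.610 − 0.700×(1.3) = -11.520
f_B = -11.520 / -67.7 = 0.1702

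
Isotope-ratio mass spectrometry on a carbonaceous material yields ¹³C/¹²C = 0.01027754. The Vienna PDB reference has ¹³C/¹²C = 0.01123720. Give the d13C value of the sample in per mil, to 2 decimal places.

-85.40 per mil

d13C = (R_sample / R_standard − 1) × 1000
R_sample / R_standard = 0.01027754 / 0.01123720 = 0.914600
d13C = (0.914600 − 1) × 1000 = -85.400 per mil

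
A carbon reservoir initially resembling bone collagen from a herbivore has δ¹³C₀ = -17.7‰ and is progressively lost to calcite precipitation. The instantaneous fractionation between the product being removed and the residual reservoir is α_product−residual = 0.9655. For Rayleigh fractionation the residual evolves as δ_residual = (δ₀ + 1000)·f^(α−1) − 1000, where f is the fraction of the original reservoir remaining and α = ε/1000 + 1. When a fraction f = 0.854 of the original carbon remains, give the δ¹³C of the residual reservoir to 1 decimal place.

Rayleigh residual: δ_res = (δ₀ + 1000)·f^(α−1) − 1000
α − 1 = -0.03450
f^(α−1) = 0.854^(-0.03450) = 1.005460
δ_res = (-17.7 + 1000) × 1.005460 − 1000 = 987.663 − 1000 = -12.34‰

-12.3‰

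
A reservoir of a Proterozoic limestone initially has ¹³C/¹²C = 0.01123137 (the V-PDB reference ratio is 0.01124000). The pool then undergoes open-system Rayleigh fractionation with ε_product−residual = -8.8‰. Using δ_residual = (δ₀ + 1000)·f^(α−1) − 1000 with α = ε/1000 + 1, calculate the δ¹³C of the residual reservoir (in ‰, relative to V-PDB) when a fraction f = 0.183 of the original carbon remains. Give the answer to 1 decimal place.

δ₀ = (0.01123137/0.01124000 − 1)×1000 = (0.999232 − 1)×1000 = -0.768‰
α − 1 = ε/1000 = -0.0088
f^(α−1) = 0.183^(-0.0088) = 1.015057
δ_res = (-0.768 + 1000) × 1.015057 − 1000 = 1014.278 − 1000 = 14.28‰

14.3‰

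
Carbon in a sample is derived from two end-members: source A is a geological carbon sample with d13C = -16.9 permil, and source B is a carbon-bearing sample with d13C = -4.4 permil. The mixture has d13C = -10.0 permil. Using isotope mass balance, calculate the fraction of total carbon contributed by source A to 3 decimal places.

δ_mix = f_A·δ_A + (1 − f_A)·δ_B  ⇒  f_A = (δ_mix − δ_B)/(δ_A − δ_B)
f_A = (-10.0 − (-4.4)) / (-16.9 − (-4.4))
f_A = -5.6 / -12.5 = 0.4480

0.448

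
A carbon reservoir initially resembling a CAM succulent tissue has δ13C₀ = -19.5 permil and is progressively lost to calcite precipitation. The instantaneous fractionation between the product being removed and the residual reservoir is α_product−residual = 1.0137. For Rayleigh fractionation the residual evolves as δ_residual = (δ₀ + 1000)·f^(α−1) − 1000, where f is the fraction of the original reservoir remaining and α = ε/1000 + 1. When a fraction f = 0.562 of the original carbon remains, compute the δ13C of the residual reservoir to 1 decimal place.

-27.2 permil

Rayleigh residual: δ_res = (δ₀ + 1000)·f^(α−1) − 1000
α − 1 = 0.01370
f^(α−1) = 0.562^(0.01370) = 0.992136
δ_res = (-19.5 + 1000) × 0.992136 − 1000 = 972.790 − 1000 = -27.21 permil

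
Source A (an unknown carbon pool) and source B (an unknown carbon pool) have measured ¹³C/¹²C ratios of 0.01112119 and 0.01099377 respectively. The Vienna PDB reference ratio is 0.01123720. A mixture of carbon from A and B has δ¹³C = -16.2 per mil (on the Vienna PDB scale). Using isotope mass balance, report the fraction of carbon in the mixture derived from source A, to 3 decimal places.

0.482

δ_A = (0.01112119/0.01123720 − 1)×1000 = (0.989676 − 1)×1000 = -10.324 per mil
δ_B = (0.01099377/0.01123720 − 1)×1000 = (0.978337 − 1)×1000 = -21.663 per mil
f_A = (δ_mix − δ_B)/(δ_A − δ_B) = (-16.2 − (-21.663))/(-10.324 − (-21.663))
f_A = 5.463 / 11.339 = 0.4818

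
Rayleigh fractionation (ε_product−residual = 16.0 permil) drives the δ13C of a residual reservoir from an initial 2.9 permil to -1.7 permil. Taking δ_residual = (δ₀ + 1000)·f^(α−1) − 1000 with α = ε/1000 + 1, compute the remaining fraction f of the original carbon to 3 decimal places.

α − 1 = ε/1000 = 0.0160
(δ_res + 1000)/(δ₀ + 1000) = (-1.7 + 1000)/(2.9 + 1000) = 998.3/1002.9 = 0.995413
f = 0.995413^(1/0.0160) = exp(ln(0.995413)/0.0160) = exp(-0.00460/0.0160)
f = exp(-0.2873) = 0.7503

0.750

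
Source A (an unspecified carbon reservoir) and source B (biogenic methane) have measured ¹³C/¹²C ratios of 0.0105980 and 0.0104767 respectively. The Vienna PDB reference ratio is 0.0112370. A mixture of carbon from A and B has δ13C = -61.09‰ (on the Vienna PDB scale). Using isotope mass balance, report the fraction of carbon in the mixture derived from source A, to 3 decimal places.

0.609

δ_A = (0.0105980/0.0112370 − 1)×1000 = (0.943134 − 1)×1000 = -56.866‰
δ_B = (0.0104767/0.0112370 − 1)×1000 = (0.932340 − 1)×1000 = -67.660‰
f_A = (δ_mix − δ_B)/(δ_A − δ_B) = (-61.09 − (-67.660))/(-56.866 − (-67.660))
f_A = 6.570 / 10.795 = 0.6087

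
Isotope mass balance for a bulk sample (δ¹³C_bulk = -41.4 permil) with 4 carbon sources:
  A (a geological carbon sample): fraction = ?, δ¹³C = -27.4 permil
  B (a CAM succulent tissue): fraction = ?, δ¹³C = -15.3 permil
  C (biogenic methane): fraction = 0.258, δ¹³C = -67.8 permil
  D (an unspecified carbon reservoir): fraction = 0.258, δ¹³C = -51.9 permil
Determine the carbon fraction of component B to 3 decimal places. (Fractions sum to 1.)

0.227

Let f_B and f_A be the unknown fractions; fractions sum to 1 so f_B + f_A = 0.484.
Mass balance: Σ fᵢ·δᵢ = δ_bulk ⇒ f_B·(-15.3) + f_A·(-27.4) = -41.4 − (-30.883) = -10.517
Substitute f_A = 0.484 − f_B:
f_B·(-15.3 − -27.4) = -10.517 − 0.484×(-27.4) = 2.744
f_B = 2.744 / 12.1 = 0.2268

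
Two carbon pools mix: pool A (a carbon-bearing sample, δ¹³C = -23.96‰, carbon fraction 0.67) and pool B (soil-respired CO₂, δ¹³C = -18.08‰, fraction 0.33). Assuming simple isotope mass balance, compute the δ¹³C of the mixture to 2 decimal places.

δ_mix = f_A·δ_A + f_B·δ_B
δ_mix = 0.67 × (-23.96) + 0.33 × (-18.08)
δ_mix = -16.053 + -5.966 = -22.020‰

-22.02‰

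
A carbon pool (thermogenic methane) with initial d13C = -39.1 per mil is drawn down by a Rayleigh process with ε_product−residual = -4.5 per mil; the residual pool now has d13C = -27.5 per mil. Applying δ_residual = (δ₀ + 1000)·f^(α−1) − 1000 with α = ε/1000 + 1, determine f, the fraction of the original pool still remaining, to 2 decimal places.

0.07

α − 1 = ε/1000 = -0.0045
(δ_res + 1000)/(δ₀ + 1000) = (-27.5 + 1000)/(-39.1 + 1000) = 972.5/960.9 = 1.012072
f = 1.012072^(1/-0.0045) = exp(ln(1.012072)/-0.0045) = exp(0.01200/-0.0045)
f = exp(-2.6666) = 0.0695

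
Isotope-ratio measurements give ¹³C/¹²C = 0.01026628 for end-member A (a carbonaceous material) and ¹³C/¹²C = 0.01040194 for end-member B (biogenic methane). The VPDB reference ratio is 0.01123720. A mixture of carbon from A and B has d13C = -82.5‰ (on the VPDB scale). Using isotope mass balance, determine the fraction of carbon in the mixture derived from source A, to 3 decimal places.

0.677

δ_A = (0.01026628/0.01123720 − 1)×1000 = (0.913598 − 1)×1000 = -86.402‰
δ_B = (0.01040194/0.01123720 − 1)×1000 = (0.925670 − 1)×1000 = -74.330‰
f_A = (δ_mix − δ_B)/(δ_A − δ_B) = (-82.5 − (-74.330))/(-86.402 − (-74.330))
f_A = -8.170 / -12.072 = 0.6768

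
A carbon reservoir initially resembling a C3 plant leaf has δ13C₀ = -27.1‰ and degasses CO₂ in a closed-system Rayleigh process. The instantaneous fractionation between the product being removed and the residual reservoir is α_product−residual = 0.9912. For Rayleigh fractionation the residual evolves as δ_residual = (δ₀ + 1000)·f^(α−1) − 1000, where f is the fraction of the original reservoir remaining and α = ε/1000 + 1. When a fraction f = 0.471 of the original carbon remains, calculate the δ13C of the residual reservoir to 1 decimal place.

-20.6‰

Rayleigh residual: δ_res = (δ₀ + 1000)·f^(α−1) − 1000
α − 1 = -0.00880
f^(α−1) = 0.471^(-0.00880) = 1.006647
δ_res = (-27.1 + 1000) × 1.006647 − 1000 = 979.367 − 1000 = -20.63‰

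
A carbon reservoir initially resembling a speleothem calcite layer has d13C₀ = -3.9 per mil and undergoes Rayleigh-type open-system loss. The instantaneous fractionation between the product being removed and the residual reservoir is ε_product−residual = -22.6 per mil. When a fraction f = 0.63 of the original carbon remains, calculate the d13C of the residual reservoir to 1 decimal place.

6.6 per mil

Rayleigh residual: δ_res = (δ₀ + 1000)·f^(α−1) − 1000
α = ε/1000 + 1 = 0.97740, so α − 1 = -0.02260
f^(α−1) = 0.63^(-0.02260) = 1.010497
δ_res = (-3.9 + 1000) × 1.010497 − 1000 = 1006.556 − 1000 = 6.56 per mil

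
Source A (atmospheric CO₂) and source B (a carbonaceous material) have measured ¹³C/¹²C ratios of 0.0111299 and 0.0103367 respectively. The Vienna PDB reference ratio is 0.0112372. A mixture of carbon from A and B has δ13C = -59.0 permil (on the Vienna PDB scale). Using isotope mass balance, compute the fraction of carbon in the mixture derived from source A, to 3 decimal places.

δ_A = (0.0111299/0.0112372 − 1)×1000 = (0.990451 − 1)×1000 = -9.549 permil
δ_B = (0.0103367/0.0112372 − 1)×1000 = (0.919864 − 1)×1000 = -80.136 permil
f_A = (δ_mix − δ_B)/(δ_A − δ_B) = (-59.0 − (-80.136))/(-9.549 − (-80.136))
f_A = 21.136 / 70.587 = 0.2994

0.299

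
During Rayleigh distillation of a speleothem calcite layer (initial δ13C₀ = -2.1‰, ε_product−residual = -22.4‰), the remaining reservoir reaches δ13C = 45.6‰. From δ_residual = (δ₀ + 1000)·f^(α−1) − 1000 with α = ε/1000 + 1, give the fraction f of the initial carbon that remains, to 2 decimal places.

0.12

α − 1 = ε/1000 = -0.0224
(δ_res + 1000)/(δ₀ + 1000) = (45.6 + 1000)/(-2.1 + 1000) = 1045.6/997.9 = 1.047800
f = 1.047800^(1/-0.0224) = exp(ln(1.047800)/-0.0224) = exp(0.04669/-0.0224)
f = exp(-2.0845) = 0.1244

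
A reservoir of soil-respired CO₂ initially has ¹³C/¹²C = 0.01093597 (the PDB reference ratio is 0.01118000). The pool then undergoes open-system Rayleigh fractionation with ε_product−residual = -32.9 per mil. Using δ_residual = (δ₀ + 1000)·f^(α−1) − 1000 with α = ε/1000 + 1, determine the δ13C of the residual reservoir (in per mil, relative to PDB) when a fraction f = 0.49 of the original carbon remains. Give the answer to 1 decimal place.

1.4 per mil

δ₀ = (0.01093597/0.01118000 − 1)×1000 = (0.978173 − 1)×1000 = -21.827 per mil
α − 1 = ε/1000 = -0.0329
f^(α−1) = 0.49^(-0.0329) = 1.023747
δ_res = (-21.827 + 1000) × 1.023747 − 1000 = 1001.401 − 1000 = 1.40 per mil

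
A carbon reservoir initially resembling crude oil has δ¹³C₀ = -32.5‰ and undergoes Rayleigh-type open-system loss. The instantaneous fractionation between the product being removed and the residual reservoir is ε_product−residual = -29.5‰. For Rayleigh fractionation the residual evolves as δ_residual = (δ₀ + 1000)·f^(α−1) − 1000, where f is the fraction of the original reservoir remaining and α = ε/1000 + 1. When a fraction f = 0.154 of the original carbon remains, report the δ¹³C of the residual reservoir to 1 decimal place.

Rayleigh residual: δ_res = (δ₀ + 1000)·f^(α−1) − 1000
α = ε/1000 + 1 = 0.97050, so α − 1 = -0.02950
f^(α−1) = 0.154^(-0.02950) = 1.056740
δ_res = (-32.5 + 1000) × 1.056740 − 1000 = 1022.396 − 1000 = 22.40‰

22.4‰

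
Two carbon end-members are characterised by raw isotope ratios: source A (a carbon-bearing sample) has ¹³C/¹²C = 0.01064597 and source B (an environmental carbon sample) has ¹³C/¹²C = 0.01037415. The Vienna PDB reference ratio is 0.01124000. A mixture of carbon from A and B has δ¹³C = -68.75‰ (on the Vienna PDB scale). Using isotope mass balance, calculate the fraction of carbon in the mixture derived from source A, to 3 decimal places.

δ_A = (0.01064597/0.01124000 − 1)×1000 = (0.947150 − 1)×1000 = -52.850‰
δ_B = (0.01037415/0.01124000 − 1)×1000 = (0.922967 − 1)×1000 = -77.033‰
f_A = (δ_mix − δ_B)/(δ_A − δ_B) = (-68.75 − (-77.033))/(-52.850 − (-77.033))
f_A = 8.283 / 24.183 = 0.3425

0.343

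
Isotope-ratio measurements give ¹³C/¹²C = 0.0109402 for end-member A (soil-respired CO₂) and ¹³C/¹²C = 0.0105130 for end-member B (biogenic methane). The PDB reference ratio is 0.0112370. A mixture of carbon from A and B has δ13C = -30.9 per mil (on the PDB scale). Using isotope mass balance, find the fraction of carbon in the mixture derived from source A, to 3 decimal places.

δ_A = (0.0109402/0.0112370 − 1)×1000 = (0.973587 − 1)×1000 = -26.413 per mil
δ_B = (0.0105130/0.0112370 − 1)×1000 = (0.935570 − 1)×1000 = -64.430 per mil
f_A = (δ_mix − δ_B)/(δ_A − δ_B) = (-30.9 − (-64.430))/(-26.413 − (-64.430))
f_A = 33.530 / 38.017 = 0.8820

0.882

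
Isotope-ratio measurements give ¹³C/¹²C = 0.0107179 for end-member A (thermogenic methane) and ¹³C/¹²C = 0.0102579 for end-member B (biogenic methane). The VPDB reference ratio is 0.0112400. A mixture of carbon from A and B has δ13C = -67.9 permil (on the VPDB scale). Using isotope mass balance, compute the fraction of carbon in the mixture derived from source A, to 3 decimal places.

0.476

δ_A = (0.0107179/0.0112400 − 1)×1000 = (0.953550 − 1)×1000 = -46.450 permil
δ_B = (0.0102579/0.0112400 − 1)×1000 = (0.912625 − 1)×1000 = -87.375 permil
f_A = (δ_mix − δ_B)/(δ_A − δ_B) = (-67.9 − (-87.375))/(-46.450 − (-87.375))
f_A = 19.475 / 40.925 = 0.4759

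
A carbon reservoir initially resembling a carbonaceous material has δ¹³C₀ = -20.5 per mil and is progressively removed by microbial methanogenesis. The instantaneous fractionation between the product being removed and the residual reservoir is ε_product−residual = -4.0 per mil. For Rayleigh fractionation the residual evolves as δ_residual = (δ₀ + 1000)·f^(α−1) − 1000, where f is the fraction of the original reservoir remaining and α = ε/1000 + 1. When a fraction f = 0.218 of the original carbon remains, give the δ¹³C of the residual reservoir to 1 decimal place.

Rayleigh residual: δ_res = (δ₀ + 1000)·f^(α−1) − 1000
α = ε/1000 + 1 = 0.99600, so α − 1 = -0.00400
f^(α−1) = 0.218^(-0.00400) = 1.006112
δ_res = (-20.5 + 1000) × 1.006112 − 1000 = 985.486 − 1000 = -14.51 per mil

-14.5 per mil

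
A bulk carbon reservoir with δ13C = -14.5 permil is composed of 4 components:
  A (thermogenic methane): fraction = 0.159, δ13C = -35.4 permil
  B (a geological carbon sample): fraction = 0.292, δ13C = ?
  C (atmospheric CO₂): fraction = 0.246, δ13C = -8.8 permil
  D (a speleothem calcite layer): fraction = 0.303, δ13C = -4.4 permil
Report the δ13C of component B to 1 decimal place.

-18.4 permil

Isotope mass balance: δ_bulk = Σ fᵢ·δᵢ.
-14.5 = 0.159×(-35.4) + 0.292×δ_B + 0.246×(-8.8) + 0.303×(-4.4)
0.292·δ_B = -14.5 − (-9.127) = -5.373
δ_B = -5.373 / 0.292 = -18.40 permil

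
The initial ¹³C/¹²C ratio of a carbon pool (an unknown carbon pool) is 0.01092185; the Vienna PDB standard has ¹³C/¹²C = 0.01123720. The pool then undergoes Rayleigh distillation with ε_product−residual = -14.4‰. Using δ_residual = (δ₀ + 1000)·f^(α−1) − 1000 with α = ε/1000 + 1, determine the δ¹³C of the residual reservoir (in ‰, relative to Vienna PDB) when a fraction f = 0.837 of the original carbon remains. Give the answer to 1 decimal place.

δ₀ = (0.01092185/0.01123720 − 1)×1000 = (0.971937 − 1)×1000 = -28.063‰
α − 1 = ε/1000 = -0.0144
f^(α−1) = 0.837^(-0.0144) = 1.002565
δ_res = (-28.063 + 1000) × 1.002565 − 1000 = 974.430 − 1000 = -25.57‰

-25.6‰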